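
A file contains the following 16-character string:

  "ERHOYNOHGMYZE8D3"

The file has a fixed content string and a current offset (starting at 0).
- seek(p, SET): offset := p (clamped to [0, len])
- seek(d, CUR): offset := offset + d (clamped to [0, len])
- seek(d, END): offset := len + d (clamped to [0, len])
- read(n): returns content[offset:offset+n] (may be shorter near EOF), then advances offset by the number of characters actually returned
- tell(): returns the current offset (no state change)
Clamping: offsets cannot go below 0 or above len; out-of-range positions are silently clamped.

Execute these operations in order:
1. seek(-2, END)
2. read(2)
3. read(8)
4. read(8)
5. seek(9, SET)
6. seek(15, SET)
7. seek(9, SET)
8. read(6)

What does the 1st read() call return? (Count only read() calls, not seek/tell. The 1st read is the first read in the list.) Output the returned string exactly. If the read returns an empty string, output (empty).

After 1 (seek(-2, END)): offset=14
After 2 (read(2)): returned 'D3', offset=16
After 3 (read(8)): returned '', offset=16
After 4 (read(8)): returned '', offset=16
After 5 (seek(9, SET)): offset=9
After 6 (seek(15, SET)): offset=15
After 7 (seek(9, SET)): offset=9
After 8 (read(6)): returned 'MYZE8D', offset=15

Answer: D3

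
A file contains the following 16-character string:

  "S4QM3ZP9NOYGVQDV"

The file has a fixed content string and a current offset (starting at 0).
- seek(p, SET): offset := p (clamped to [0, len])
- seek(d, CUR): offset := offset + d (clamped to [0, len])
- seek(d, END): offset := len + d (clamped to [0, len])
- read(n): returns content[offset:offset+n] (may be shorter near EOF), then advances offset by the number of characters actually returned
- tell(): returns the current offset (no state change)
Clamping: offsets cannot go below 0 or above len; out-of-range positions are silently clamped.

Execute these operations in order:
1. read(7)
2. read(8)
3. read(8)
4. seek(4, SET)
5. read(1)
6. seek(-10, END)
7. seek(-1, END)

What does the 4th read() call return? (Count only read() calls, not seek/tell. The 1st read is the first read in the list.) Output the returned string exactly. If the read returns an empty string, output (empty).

Answer: 3

Derivation:
After 1 (read(7)): returned 'S4QM3ZP', offset=7
After 2 (read(8)): returned '9NOYGVQD', offset=15
After 3 (read(8)): returned 'V', offset=16
After 4 (seek(4, SET)): offset=4
After 5 (read(1)): returned '3', offset=5
After 6 (seek(-10, END)): offset=6
After 7 (seek(-1, END)): offset=15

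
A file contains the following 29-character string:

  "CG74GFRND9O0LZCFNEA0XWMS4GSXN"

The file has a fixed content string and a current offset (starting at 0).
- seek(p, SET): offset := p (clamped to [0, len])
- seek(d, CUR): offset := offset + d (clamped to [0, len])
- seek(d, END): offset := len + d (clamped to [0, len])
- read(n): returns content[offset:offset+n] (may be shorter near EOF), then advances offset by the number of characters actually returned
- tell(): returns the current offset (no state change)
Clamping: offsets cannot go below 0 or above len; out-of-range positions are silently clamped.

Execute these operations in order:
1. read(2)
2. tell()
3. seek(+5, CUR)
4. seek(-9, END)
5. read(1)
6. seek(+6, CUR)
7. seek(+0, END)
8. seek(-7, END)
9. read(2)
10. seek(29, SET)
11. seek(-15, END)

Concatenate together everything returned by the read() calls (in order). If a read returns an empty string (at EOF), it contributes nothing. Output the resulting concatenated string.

Answer: CGXMS

Derivation:
After 1 (read(2)): returned 'CG', offset=2
After 2 (tell()): offset=2
After 3 (seek(+5, CUR)): offset=7
After 4 (seek(-9, END)): offset=20
After 5 (read(1)): returned 'X', offset=21
After 6 (seek(+6, CUR)): offset=27
After 7 (seek(+0, END)): offset=29
After 8 (seek(-7, END)): offset=22
After 9 (read(2)): returned 'MS', offset=24
After 10 (seek(29, SET)): offset=29
After 11 (seek(-15, END)): offset=14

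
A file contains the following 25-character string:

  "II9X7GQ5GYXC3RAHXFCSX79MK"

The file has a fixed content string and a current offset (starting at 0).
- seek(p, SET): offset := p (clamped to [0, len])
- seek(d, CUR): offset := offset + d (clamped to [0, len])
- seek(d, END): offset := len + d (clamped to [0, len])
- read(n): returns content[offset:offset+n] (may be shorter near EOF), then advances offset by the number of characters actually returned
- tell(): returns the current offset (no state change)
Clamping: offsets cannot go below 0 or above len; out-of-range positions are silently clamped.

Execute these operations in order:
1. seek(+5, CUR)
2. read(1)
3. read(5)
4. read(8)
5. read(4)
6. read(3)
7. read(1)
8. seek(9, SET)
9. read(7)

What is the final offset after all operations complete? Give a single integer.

After 1 (seek(+5, CUR)): offset=5
After 2 (read(1)): returned 'G', offset=6
After 3 (read(5)): returned 'Q5GYX', offset=11
After 4 (read(8)): returned 'C3RAHXFC', offset=19
After 5 (read(4)): returned 'SX79', offset=23
After 6 (read(3)): returned 'MK', offset=25
After 7 (read(1)): returned '', offset=25
After 8 (seek(9, SET)): offset=9
After 9 (read(7)): returned 'YXC3RAH', offset=16

Answer: 16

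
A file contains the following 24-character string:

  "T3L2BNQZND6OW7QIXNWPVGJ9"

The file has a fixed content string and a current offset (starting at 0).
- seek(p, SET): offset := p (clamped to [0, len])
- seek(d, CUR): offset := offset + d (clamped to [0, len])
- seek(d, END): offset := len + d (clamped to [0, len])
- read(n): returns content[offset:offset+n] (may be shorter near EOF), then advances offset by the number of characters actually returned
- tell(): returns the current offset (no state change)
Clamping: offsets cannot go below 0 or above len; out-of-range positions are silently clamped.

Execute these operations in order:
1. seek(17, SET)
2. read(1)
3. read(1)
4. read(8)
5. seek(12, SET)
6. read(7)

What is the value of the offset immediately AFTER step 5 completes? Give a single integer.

Answer: 12

Derivation:
After 1 (seek(17, SET)): offset=17
After 2 (read(1)): returned 'N', offset=18
After 3 (read(1)): returned 'W', offset=19
After 4 (read(8)): returned 'PVGJ9', offset=24
After 5 (seek(12, SET)): offset=12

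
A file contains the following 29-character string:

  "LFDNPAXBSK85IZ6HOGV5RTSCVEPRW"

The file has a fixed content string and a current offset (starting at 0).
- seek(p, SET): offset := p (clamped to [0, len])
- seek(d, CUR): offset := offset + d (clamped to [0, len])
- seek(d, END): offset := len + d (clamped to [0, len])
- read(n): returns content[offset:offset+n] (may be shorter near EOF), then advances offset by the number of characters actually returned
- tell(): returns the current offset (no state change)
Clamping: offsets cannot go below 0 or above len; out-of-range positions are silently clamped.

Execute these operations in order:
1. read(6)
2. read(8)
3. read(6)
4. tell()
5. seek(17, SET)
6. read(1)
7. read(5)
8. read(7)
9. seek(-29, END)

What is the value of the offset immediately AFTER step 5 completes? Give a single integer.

After 1 (read(6)): returned 'LFDNPA', offset=6
After 2 (read(8)): returned 'XBSK85IZ', offset=14
After 3 (read(6)): returned '6HOGV5', offset=20
After 4 (tell()): offset=20
After 5 (seek(17, SET)): offset=17

Answer: 17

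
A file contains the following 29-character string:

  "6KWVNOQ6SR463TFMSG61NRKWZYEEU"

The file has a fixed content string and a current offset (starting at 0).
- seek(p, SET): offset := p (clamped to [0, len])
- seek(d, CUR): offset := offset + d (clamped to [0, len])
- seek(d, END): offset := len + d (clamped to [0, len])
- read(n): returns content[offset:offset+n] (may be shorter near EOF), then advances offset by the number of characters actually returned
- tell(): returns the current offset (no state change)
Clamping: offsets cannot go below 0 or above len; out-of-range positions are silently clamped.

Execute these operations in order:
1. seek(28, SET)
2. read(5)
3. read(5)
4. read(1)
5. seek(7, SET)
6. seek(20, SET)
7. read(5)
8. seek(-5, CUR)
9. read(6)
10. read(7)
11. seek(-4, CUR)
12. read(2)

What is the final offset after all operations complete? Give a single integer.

After 1 (seek(28, SET)): offset=28
After 2 (read(5)): returned 'U', offset=29
After 3 (read(5)): returned '', offset=29
After 4 (read(1)): returned '', offset=29
After 5 (seek(7, SET)): offset=7
After 6 (seek(20, SET)): offset=20
After 7 (read(5)): returned 'NRKWZ', offset=25
After 8 (seek(-5, CUR)): offset=20
After 9 (read(6)): returned 'NRKWZY', offset=26
After 10 (read(7)): returned 'EEU', offset=29
After 11 (seek(-4, CUR)): offset=25
After 12 (read(2)): returned 'YE', offset=27

Answer: 27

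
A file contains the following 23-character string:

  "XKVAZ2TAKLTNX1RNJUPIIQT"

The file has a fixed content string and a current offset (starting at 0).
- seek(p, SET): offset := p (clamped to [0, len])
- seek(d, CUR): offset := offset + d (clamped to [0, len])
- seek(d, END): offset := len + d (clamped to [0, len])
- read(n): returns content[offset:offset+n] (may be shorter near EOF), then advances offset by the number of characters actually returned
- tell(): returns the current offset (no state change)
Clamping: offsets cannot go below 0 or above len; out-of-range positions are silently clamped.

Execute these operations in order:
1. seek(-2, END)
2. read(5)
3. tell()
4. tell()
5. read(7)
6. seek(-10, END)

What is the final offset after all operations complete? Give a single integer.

After 1 (seek(-2, END)): offset=21
After 2 (read(5)): returned 'QT', offset=23
After 3 (tell()): offset=23
After 4 (tell()): offset=23
After 5 (read(7)): returned '', offset=23
After 6 (seek(-10, END)): offset=13

Answer: 13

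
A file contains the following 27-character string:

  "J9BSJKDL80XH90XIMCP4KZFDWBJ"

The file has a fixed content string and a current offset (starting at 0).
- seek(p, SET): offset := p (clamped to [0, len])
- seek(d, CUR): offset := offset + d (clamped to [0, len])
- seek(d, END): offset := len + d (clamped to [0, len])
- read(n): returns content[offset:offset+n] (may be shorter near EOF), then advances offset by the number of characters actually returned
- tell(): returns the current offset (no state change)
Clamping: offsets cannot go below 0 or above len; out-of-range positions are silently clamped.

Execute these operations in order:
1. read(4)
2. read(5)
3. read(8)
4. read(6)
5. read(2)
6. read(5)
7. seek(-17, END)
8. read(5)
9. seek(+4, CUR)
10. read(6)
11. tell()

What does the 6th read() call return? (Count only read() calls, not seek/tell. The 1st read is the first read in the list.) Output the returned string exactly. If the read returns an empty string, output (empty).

Answer: BJ

Derivation:
After 1 (read(4)): returned 'J9BS', offset=4
After 2 (read(5)): returned 'JKDL8', offset=9
After 3 (read(8)): returned '0XH90XIM', offset=17
After 4 (read(6)): returned 'CP4KZF', offset=23
After 5 (read(2)): returned 'DW', offset=25
After 6 (read(5)): returned 'BJ', offset=27
After 7 (seek(-17, END)): offset=10
After 8 (read(5)): returned 'XH90X', offset=15
After 9 (seek(+4, CUR)): offset=19
After 10 (read(6)): returned '4KZFDW', offset=25
After 11 (tell()): offset=25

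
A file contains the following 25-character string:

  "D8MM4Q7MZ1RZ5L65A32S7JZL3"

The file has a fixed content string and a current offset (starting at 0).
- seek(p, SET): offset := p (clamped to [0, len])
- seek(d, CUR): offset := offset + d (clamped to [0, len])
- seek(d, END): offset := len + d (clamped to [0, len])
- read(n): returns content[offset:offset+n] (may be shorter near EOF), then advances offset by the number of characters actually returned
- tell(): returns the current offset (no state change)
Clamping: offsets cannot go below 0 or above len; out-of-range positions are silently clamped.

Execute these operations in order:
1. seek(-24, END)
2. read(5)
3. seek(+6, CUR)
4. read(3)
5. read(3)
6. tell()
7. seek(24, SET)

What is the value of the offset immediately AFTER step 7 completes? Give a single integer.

After 1 (seek(-24, END)): offset=1
After 2 (read(5)): returned '8MM4Q', offset=6
After 3 (seek(+6, CUR)): offset=12
After 4 (read(3)): returned '5L6', offset=15
After 5 (read(3)): returned '5A3', offset=18
After 6 (tell()): offset=18
After 7 (seek(24, SET)): offset=24

Answer: 24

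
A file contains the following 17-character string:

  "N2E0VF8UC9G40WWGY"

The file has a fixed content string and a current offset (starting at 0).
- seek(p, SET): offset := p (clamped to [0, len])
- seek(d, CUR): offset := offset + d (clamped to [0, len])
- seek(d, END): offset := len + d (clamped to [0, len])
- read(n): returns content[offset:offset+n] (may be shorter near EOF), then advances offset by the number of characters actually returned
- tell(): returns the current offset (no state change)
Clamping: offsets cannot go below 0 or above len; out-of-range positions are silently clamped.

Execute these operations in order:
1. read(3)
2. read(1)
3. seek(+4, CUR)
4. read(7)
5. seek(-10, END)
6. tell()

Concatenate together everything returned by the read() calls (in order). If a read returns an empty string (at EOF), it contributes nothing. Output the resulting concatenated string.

After 1 (read(3)): returned 'N2E', offset=3
After 2 (read(1)): returned '0', offset=4
After 3 (seek(+4, CUR)): offset=8
After 4 (read(7)): returned 'C9G40WW', offset=15
After 5 (seek(-10, END)): offset=7
After 6 (tell()): offset=7

Answer: N2E0C9G40WW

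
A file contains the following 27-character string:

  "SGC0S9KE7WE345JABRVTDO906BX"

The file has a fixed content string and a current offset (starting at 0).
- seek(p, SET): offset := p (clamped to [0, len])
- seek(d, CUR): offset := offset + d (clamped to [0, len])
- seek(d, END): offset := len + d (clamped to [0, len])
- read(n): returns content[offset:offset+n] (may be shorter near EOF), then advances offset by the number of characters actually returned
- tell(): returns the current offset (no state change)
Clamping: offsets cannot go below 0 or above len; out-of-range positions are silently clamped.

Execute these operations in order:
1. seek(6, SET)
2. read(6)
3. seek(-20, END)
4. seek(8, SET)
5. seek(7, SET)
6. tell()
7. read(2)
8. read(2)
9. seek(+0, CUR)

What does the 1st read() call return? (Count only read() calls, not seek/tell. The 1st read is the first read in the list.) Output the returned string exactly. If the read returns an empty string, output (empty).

After 1 (seek(6, SET)): offset=6
After 2 (read(6)): returned 'KE7WE3', offset=12
After 3 (seek(-20, END)): offset=7
After 4 (seek(8, SET)): offset=8
After 5 (seek(7, SET)): offset=7
After 6 (tell()): offset=7
After 7 (read(2)): returned 'E7', offset=9
After 8 (read(2)): returned 'WE', offset=11
After 9 (seek(+0, CUR)): offset=11

Answer: KE7WE3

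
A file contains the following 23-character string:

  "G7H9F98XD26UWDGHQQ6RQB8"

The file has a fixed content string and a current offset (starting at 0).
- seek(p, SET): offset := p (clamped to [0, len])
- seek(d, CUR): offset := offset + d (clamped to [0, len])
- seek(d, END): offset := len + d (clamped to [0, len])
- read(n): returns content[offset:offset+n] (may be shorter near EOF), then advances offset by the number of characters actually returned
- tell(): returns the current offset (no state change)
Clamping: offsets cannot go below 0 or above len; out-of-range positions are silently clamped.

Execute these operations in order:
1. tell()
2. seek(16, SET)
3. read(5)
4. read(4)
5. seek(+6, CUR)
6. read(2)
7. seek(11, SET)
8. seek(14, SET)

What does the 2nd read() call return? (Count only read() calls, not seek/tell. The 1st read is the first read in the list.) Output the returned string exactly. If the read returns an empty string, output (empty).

Answer: B8

Derivation:
After 1 (tell()): offset=0
After 2 (seek(16, SET)): offset=16
After 3 (read(5)): returned 'QQ6RQ', offset=21
After 4 (read(4)): returned 'B8', offset=23
After 5 (seek(+6, CUR)): offset=23
After 6 (read(2)): returned '', offset=23
After 7 (seek(11, SET)): offset=11
After 8 (seek(14, SET)): offset=14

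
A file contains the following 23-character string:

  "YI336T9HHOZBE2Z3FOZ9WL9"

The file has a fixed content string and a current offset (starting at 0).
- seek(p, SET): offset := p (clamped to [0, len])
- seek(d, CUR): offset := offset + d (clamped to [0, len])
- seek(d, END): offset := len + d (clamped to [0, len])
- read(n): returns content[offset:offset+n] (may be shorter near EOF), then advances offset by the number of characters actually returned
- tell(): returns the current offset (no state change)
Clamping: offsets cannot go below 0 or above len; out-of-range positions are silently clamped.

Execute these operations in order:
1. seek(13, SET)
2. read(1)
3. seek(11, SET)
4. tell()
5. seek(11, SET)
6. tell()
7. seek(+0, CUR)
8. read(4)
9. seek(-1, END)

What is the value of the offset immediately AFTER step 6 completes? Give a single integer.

After 1 (seek(13, SET)): offset=13
After 2 (read(1)): returned '2', offset=14
After 3 (seek(11, SET)): offset=11
After 4 (tell()): offset=11
After 5 (seek(11, SET)): offset=11
After 6 (tell()): offset=11

Answer: 11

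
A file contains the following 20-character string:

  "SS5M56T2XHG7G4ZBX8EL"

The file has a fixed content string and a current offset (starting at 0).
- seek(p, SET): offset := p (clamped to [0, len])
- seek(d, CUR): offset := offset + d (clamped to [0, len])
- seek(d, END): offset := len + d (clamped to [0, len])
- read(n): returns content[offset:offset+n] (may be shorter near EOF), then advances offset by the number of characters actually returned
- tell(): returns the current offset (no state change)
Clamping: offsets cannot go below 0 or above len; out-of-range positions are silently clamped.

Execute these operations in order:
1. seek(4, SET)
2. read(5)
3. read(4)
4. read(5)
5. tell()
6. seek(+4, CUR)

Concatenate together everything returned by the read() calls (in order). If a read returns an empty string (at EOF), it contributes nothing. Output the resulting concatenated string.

After 1 (seek(4, SET)): offset=4
After 2 (read(5)): returned '56T2X', offset=9
After 3 (read(4)): returned 'HG7G', offset=13
After 4 (read(5)): returned '4ZBX8', offset=18
After 5 (tell()): offset=18
After 6 (seek(+4, CUR)): offset=20

Answer: 56T2XHG7G4ZBX8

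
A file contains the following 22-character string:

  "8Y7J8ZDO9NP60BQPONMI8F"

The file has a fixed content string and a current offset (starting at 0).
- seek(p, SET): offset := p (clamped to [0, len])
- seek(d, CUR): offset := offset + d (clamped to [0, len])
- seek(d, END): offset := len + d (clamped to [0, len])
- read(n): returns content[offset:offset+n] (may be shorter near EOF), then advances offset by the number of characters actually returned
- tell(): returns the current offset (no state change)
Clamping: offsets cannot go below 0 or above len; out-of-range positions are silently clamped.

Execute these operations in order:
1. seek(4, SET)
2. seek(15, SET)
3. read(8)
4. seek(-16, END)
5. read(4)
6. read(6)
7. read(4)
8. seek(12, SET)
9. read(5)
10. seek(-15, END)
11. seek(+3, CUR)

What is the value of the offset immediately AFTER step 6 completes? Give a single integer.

After 1 (seek(4, SET)): offset=4
After 2 (seek(15, SET)): offset=15
After 3 (read(8)): returned 'PONMI8F', offset=22
After 4 (seek(-16, END)): offset=6
After 5 (read(4)): returned 'DO9N', offset=10
After 6 (read(6)): returned 'P60BQP', offset=16

Answer: 16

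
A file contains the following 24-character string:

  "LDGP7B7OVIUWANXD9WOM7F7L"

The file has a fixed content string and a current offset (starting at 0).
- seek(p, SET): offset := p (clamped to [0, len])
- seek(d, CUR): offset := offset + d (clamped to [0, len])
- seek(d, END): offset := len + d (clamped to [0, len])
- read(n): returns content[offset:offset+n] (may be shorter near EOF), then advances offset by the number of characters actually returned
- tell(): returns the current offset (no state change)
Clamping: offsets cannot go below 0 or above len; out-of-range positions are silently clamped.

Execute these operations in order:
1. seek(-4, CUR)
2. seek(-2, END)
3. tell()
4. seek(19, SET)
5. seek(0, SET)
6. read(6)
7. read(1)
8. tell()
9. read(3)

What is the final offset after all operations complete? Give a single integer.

Answer: 10

Derivation:
After 1 (seek(-4, CUR)): offset=0
After 2 (seek(-2, END)): offset=22
After 3 (tell()): offset=22
After 4 (seek(19, SET)): offset=19
After 5 (seek(0, SET)): offset=0
After 6 (read(6)): returned 'LDGP7B', offset=6
After 7 (read(1)): returned '7', offset=7
After 8 (tell()): offset=7
After 9 (read(3)): returned 'OVI', offset=10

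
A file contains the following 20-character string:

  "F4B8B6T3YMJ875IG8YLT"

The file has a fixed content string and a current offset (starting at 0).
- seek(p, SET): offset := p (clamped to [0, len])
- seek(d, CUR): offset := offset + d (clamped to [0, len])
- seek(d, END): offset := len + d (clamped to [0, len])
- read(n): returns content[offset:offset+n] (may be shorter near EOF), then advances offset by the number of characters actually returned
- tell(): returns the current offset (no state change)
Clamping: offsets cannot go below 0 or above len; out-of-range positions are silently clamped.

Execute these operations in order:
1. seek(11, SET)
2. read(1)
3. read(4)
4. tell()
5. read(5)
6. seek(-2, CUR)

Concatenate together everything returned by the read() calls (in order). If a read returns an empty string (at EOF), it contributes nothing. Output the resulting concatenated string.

Answer: 875IG8YLT

Derivation:
After 1 (seek(11, SET)): offset=11
After 2 (read(1)): returned '8', offset=12
After 3 (read(4)): returned '75IG', offset=16
After 4 (tell()): offset=16
After 5 (read(5)): returned '8YLT', offset=20
After 6 (seek(-2, CUR)): offset=18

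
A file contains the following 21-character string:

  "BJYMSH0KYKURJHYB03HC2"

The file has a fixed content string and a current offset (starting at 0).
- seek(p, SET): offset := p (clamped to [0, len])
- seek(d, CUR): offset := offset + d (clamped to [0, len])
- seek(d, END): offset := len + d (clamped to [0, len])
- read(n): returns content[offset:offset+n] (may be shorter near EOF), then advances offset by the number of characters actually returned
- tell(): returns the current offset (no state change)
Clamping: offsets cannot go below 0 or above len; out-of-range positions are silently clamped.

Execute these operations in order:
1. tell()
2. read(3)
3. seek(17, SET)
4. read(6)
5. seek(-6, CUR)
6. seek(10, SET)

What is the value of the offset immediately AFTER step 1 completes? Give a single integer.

Answer: 0

Derivation:
After 1 (tell()): offset=0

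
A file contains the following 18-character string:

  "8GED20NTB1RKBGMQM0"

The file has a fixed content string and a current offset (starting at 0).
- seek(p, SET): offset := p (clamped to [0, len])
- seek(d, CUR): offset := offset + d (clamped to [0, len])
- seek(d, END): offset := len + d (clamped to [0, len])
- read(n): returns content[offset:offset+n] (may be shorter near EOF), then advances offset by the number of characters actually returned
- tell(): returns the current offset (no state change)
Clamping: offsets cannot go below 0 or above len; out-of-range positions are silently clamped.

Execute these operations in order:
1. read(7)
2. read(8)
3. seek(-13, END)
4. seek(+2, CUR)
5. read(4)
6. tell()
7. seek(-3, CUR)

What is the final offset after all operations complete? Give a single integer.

After 1 (read(7)): returned '8GED20N', offset=7
After 2 (read(8)): returned 'TB1RKBGM', offset=15
After 3 (seek(-13, END)): offset=5
After 4 (seek(+2, CUR)): offset=7
After 5 (read(4)): returned 'TB1R', offset=11
After 6 (tell()): offset=11
After 7 (seek(-3, CUR)): offset=8

Answer: 8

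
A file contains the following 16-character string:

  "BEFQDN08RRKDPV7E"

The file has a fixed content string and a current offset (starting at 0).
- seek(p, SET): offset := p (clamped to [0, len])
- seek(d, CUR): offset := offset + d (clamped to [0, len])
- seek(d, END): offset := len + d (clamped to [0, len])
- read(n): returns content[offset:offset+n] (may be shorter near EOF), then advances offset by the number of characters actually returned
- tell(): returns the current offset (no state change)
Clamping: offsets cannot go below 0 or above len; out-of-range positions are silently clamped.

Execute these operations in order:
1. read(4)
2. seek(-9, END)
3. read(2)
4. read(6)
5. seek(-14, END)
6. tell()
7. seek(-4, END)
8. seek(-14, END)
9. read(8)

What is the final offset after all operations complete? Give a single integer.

Answer: 10

Derivation:
After 1 (read(4)): returned 'BEFQ', offset=4
After 2 (seek(-9, END)): offset=7
After 3 (read(2)): returned '8R', offset=9
After 4 (read(6)): returned 'RKDPV7', offset=15
After 5 (seek(-14, END)): offset=2
After 6 (tell()): offset=2
After 7 (seek(-4, END)): offset=12
After 8 (seek(-14, END)): offset=2
After 9 (read(8)): returned 'FQDN08RR', offset=10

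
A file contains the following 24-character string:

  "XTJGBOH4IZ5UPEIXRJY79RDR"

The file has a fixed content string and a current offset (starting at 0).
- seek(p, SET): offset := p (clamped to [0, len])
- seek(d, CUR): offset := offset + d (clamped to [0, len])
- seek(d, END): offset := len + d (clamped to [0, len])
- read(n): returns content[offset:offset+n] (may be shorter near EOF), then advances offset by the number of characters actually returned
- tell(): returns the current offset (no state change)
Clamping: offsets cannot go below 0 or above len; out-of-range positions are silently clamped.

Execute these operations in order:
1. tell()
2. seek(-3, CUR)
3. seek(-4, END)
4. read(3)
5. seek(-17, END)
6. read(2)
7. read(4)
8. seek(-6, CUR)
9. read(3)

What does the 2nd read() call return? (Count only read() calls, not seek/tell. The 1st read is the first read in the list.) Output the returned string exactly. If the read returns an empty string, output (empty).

Answer: 4I

Derivation:
After 1 (tell()): offset=0
After 2 (seek(-3, CUR)): offset=0
After 3 (seek(-4, END)): offset=20
After 4 (read(3)): returned '9RD', offset=23
After 5 (seek(-17, END)): offset=7
After 6 (read(2)): returned '4I', offset=9
After 7 (read(4)): returned 'Z5UP', offset=13
After 8 (seek(-6, CUR)): offset=7
After 9 (read(3)): returned '4IZ', offset=10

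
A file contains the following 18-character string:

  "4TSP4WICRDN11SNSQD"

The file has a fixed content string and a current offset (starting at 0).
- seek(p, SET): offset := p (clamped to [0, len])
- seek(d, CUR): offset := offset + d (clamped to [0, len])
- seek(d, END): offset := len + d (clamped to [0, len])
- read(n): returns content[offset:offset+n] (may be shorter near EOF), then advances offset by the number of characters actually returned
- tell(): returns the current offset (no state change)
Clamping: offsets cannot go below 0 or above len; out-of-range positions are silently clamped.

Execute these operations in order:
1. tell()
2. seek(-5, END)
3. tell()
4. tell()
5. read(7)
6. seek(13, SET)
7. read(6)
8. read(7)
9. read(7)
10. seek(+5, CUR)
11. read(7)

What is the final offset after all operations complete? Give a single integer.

Answer: 18

Derivation:
After 1 (tell()): offset=0
After 2 (seek(-5, END)): offset=13
After 3 (tell()): offset=13
After 4 (tell()): offset=13
After 5 (read(7)): returned 'SNSQD', offset=18
After 6 (seek(13, SET)): offset=13
After 7 (read(6)): returned 'SNSQD', offset=18
After 8 (read(7)): returned '', offset=18
After 9 (read(7)): returned '', offset=18
After 10 (seek(+5, CUR)): offset=18
After 11 (read(7)): returned '', offset=18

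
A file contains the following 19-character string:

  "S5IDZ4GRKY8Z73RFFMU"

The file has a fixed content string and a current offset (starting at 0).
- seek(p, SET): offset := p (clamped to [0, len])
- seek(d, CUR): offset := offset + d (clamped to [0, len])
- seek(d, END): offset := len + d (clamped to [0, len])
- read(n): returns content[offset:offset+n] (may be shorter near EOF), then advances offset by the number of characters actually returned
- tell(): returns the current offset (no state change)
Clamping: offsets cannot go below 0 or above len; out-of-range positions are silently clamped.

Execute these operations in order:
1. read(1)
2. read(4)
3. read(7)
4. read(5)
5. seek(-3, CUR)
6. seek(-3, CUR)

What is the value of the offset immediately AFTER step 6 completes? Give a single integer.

After 1 (read(1)): returned 'S', offset=1
After 2 (read(4)): returned '5IDZ', offset=5
After 3 (read(7)): returned '4GRKY8Z', offset=12
After 4 (read(5)): returned '73RFF', offset=17
After 5 (seek(-3, CUR)): offset=14
After 6 (seek(-3, CUR)): offset=11

Answer: 11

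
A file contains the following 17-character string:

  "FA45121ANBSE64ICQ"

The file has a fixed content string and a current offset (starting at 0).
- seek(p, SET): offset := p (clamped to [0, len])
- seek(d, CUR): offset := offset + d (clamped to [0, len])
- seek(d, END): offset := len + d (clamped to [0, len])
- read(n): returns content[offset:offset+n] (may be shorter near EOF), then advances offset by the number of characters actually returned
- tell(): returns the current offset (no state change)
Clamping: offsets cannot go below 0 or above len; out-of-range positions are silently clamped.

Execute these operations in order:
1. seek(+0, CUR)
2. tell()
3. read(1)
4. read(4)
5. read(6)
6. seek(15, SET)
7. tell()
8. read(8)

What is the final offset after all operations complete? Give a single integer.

After 1 (seek(+0, CUR)): offset=0
After 2 (tell()): offset=0
After 3 (read(1)): returned 'F', offset=1
After 4 (read(4)): returned 'A451', offset=5
After 5 (read(6)): returned '21ANBS', offset=11
After 6 (seek(15, SET)): offset=15
After 7 (tell()): offset=15
After 8 (read(8)): returned 'CQ', offset=17

Answer: 17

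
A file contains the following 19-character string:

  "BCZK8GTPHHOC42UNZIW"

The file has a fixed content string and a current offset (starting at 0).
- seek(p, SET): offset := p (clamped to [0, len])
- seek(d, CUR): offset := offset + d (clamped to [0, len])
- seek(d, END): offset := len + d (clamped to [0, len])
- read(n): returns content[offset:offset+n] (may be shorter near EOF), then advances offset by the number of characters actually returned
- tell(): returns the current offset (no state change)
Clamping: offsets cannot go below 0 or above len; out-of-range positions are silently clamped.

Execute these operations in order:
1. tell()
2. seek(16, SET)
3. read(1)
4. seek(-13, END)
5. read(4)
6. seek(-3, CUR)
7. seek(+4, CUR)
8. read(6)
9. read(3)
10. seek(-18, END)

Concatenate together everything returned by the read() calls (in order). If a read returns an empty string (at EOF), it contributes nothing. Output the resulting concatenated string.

Answer: ZTPHHC42UNZIW

Derivation:
After 1 (tell()): offset=0
After 2 (seek(16, SET)): offset=16
After 3 (read(1)): returned 'Z', offset=17
After 4 (seek(-13, END)): offset=6
After 5 (read(4)): returned 'TPHH', offset=10
After 6 (seek(-3, CUR)): offset=7
After 7 (seek(+4, CUR)): offset=11
After 8 (read(6)): returned 'C42UNZ', offset=17
After 9 (read(3)): returned 'IW', offset=19
After 10 (seek(-18, END)): offset=1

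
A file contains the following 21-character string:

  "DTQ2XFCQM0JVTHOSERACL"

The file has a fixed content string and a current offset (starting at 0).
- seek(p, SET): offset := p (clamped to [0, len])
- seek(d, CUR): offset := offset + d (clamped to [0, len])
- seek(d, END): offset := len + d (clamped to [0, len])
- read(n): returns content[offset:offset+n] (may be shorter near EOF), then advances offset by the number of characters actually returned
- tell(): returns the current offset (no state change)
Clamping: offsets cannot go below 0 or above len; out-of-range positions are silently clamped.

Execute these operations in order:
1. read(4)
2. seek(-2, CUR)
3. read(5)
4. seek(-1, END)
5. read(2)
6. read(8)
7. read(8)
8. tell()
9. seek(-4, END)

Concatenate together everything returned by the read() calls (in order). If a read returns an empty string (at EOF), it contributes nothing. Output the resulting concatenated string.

After 1 (read(4)): returned 'DTQ2', offset=4
After 2 (seek(-2, CUR)): offset=2
After 3 (read(5)): returned 'Q2XFC', offset=7
After 4 (seek(-1, END)): offset=20
After 5 (read(2)): returned 'L', offset=21
After 6 (read(8)): returned '', offset=21
After 7 (read(8)): returned '', offset=21
After 8 (tell()): offset=21
After 9 (seek(-4, END)): offset=17

Answer: DTQ2Q2XFCL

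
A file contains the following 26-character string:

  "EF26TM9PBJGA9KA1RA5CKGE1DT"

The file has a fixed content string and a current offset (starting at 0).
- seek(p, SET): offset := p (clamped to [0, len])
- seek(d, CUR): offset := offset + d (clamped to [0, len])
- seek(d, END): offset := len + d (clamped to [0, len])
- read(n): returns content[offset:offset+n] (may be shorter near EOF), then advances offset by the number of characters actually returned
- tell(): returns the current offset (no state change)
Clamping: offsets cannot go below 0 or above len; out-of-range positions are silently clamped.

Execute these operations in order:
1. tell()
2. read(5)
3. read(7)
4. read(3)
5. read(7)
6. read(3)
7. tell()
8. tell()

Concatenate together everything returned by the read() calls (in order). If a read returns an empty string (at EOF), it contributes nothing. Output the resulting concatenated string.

Answer: EF26TM9PBJGA9KA1RA5CKGE1D

Derivation:
After 1 (tell()): offset=0
After 2 (read(5)): returned 'EF26T', offset=5
After 3 (read(7)): returned 'M9PBJGA', offset=12
After 4 (read(3)): returned '9KA', offset=15
After 5 (read(7)): returned '1RA5CKG', offset=22
After 6 (read(3)): returned 'E1D', offset=25
After 7 (tell()): offset=25
After 8 (tell()): offset=25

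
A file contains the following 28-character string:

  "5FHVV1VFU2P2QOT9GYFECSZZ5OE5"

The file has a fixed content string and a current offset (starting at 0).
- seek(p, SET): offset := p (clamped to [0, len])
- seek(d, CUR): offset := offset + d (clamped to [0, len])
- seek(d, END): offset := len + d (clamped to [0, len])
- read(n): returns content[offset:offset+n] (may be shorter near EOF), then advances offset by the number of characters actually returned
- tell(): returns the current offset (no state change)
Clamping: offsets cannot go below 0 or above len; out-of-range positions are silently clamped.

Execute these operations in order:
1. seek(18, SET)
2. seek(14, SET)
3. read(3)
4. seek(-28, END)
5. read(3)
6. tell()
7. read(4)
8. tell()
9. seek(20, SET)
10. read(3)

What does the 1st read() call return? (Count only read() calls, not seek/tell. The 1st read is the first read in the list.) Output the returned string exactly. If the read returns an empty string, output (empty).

After 1 (seek(18, SET)): offset=18
After 2 (seek(14, SET)): offset=14
After 3 (read(3)): returned 'T9G', offset=17
After 4 (seek(-28, END)): offset=0
After 5 (read(3)): returned '5FH', offset=3
After 6 (tell()): offset=3
After 7 (read(4)): returned 'VV1V', offset=7
After 8 (tell()): offset=7
After 9 (seek(20, SET)): offset=20
After 10 (read(3)): returned 'CSZ', offset=23

Answer: T9G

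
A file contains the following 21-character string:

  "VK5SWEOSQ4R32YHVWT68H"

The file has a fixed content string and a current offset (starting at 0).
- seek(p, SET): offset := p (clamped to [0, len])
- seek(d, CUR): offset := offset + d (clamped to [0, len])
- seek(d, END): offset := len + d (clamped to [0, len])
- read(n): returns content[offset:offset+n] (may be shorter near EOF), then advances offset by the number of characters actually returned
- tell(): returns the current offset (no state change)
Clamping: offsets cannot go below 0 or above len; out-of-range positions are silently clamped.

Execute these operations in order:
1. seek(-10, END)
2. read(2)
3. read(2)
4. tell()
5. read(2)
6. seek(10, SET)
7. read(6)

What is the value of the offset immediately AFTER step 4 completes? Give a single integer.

Answer: 15

Derivation:
After 1 (seek(-10, END)): offset=11
After 2 (read(2)): returned '32', offset=13
After 3 (read(2)): returned 'YH', offset=15
After 4 (tell()): offset=15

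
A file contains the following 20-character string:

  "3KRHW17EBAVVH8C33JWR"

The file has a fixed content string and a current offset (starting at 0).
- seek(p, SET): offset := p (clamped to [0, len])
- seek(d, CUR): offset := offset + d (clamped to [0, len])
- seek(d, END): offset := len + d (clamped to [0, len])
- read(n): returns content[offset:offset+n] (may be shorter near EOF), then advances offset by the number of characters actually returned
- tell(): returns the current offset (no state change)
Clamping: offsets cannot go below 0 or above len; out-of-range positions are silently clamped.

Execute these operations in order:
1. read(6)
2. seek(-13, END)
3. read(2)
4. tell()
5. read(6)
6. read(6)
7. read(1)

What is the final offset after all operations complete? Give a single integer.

After 1 (read(6)): returned '3KRHW1', offset=6
After 2 (seek(-13, END)): offset=7
After 3 (read(2)): returned 'EB', offset=9
After 4 (tell()): offset=9
After 5 (read(6)): returned 'AVVH8C', offset=15
After 6 (read(6)): returned '33JWR', offset=20
After 7 (read(1)): returned '', offset=20

Answer: 20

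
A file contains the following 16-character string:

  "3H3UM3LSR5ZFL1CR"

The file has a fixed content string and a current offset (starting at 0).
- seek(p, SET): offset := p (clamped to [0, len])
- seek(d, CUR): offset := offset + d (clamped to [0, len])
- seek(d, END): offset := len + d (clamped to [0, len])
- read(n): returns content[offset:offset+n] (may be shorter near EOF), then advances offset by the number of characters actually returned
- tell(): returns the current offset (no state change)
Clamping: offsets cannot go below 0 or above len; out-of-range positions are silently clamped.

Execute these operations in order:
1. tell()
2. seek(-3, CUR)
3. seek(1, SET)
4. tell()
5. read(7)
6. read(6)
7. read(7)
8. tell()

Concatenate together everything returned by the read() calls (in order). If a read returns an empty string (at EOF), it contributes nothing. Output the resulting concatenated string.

Answer: H3UM3LSR5ZFL1CR

Derivation:
After 1 (tell()): offset=0
After 2 (seek(-3, CUR)): offset=0
After 3 (seek(1, SET)): offset=1
After 4 (tell()): offset=1
After 5 (read(7)): returned 'H3UM3LS', offset=8
After 6 (read(6)): returned 'R5ZFL1', offset=14
After 7 (read(7)): returned 'CR', offset=16
After 8 (tell()): offset=16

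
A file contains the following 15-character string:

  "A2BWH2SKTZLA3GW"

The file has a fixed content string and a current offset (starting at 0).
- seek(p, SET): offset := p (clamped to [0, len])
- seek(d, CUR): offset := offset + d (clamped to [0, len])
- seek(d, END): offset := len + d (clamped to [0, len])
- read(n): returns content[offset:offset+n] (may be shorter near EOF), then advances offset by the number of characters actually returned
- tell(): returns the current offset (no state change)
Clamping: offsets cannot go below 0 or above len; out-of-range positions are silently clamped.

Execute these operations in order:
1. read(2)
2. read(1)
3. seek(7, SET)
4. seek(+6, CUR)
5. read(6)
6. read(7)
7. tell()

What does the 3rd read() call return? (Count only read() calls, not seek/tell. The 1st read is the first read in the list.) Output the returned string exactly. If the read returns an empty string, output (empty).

Answer: GW

Derivation:
After 1 (read(2)): returned 'A2', offset=2
After 2 (read(1)): returned 'B', offset=3
After 3 (seek(7, SET)): offset=7
After 4 (seek(+6, CUR)): offset=13
After 5 (read(6)): returned 'GW', offset=15
After 6 (read(7)): returned '', offset=15
After 7 (tell()): offset=15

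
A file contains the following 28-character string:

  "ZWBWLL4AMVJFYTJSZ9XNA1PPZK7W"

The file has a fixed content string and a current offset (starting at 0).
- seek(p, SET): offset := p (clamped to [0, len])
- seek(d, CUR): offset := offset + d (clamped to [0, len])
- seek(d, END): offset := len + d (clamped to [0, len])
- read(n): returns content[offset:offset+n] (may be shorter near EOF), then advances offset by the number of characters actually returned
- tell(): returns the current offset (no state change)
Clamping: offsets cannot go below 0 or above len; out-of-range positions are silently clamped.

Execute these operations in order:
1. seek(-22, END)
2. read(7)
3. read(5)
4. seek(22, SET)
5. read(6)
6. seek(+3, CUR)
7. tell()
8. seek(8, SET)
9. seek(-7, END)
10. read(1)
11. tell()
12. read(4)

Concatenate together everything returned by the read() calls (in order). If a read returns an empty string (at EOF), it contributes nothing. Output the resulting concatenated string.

After 1 (seek(-22, END)): offset=6
After 2 (read(7)): returned '4AMVJFY', offset=13
After 3 (read(5)): returned 'TJSZ9', offset=18
After 4 (seek(22, SET)): offset=22
After 5 (read(6)): returned 'PPZK7W', offset=28
After 6 (seek(+3, CUR)): offset=28
After 7 (tell()): offset=28
After 8 (seek(8, SET)): offset=8
After 9 (seek(-7, END)): offset=21
After 10 (read(1)): returned '1', offset=22
After 11 (tell()): offset=22
After 12 (read(4)): returned 'PPZK', offset=26

Answer: 4AMVJFYTJSZ9PPZK7W1PPZK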